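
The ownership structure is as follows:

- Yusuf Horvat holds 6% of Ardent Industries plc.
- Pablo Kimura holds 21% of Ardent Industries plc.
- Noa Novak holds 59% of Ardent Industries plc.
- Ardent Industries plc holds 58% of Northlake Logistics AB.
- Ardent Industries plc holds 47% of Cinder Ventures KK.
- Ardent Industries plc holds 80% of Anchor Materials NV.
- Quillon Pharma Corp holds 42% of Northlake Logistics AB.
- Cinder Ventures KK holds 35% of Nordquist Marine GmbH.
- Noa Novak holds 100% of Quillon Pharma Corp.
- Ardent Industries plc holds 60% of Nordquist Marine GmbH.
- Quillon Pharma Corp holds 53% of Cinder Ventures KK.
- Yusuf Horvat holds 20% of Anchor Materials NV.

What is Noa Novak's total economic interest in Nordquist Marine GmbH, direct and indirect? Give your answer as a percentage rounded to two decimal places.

63.66%

Noa reaches Nordquist along 3 paths.
Via Quillon → Cinder: 100% × 53% × 35% = 18.55%.
Via Ardent → Cinder: 59% × 47% × 35% = 9.7055%.
Via Ardent: 59% × 60% = 35.4%.
Total: 18.55% + 9.7055% + 35.4% = 63.6555%.
Rounded: 63.66%.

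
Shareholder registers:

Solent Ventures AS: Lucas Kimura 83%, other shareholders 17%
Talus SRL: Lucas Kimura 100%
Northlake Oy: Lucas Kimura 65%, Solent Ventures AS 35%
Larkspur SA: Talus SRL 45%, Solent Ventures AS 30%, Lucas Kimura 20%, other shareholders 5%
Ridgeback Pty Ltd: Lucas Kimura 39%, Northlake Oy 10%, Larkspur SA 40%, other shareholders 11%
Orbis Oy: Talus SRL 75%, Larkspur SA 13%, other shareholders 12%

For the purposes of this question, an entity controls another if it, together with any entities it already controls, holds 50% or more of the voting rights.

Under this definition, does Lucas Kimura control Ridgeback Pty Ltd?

Yes

Lucas holds 83% of Solent, so Lucas controls Solent.
Lucas holds 100% of Talus, so Lucas controls Talus.
Talus and Solent and Lucas together hold 45% + 30% + 20% = 95% of Larkspur, so Lucas controls Larkspur.
Lucas and Solent together hold 65% + 35% = 100% of Northlake, so Lucas controls Northlake.
Lucas and Northlake and Larkspur together hold 39% + 10% + 40% = 89% of Ridgeback, so Lucas controls Ridgeback.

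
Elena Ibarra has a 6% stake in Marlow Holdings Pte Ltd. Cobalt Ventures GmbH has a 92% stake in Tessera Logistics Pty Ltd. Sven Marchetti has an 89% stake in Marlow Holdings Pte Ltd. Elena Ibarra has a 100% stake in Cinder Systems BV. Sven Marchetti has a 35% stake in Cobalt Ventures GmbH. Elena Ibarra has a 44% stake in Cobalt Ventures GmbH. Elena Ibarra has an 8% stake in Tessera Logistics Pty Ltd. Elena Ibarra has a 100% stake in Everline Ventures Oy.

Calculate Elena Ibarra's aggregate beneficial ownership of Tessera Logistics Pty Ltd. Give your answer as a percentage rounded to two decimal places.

48.48%

Elena reaches Tessera along 2 paths.
Direct stake: 8% = 8%.
Via Cobalt: 44% × 92% = 40.48%.
Total: 8% + 40.48% = 48.48%.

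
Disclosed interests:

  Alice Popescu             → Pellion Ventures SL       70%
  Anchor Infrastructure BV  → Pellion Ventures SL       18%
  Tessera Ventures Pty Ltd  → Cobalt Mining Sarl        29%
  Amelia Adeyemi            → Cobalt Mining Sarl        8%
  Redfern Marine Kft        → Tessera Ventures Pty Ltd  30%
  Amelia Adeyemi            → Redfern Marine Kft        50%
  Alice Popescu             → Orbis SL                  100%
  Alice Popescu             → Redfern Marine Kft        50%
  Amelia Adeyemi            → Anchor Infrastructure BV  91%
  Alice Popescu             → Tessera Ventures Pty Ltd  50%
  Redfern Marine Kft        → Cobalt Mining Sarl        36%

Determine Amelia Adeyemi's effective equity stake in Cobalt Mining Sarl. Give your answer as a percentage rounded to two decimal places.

Amelia reaches Cobalt along 3 paths.
Via Redfern → Tessera: 50% × 30% × 29% = 4.35%.
Direct stake: 8% = 8%.
Via Redfern: 50% × 36% = 18%.
Total: 4.35% + 8% + 18% = 30.35%.

30.35%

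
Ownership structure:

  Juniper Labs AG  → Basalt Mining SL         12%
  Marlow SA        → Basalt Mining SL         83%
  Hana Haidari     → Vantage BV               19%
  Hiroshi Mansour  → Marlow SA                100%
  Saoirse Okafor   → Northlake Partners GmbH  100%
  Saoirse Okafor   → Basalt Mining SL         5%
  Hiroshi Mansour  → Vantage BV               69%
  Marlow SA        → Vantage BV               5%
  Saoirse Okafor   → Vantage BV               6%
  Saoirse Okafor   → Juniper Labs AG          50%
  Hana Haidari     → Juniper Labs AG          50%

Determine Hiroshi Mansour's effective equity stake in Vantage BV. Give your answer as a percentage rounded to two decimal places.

Hiroshi reaches Vantage along 2 paths.
Via Marlow: 100% × 5% = 5%.
Direct stake: 69% = 69%.
Total: 5% + 69% = 74%.
Rounded: 74.00%.

74.00%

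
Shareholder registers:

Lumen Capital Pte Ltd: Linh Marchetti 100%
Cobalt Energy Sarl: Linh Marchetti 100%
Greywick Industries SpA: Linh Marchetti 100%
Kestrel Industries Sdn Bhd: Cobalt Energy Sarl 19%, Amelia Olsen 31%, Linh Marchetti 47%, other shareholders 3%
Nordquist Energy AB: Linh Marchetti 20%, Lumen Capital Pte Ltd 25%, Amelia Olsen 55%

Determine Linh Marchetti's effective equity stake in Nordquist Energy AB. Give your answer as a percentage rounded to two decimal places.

Linh reaches Nordquist along 2 paths.
Direct stake: 20% = 20%.
Via Lumen: 100% × 25% = 25%.
Total: 20% + 25% = 45%.
Rounded: 45.00%.

45.00%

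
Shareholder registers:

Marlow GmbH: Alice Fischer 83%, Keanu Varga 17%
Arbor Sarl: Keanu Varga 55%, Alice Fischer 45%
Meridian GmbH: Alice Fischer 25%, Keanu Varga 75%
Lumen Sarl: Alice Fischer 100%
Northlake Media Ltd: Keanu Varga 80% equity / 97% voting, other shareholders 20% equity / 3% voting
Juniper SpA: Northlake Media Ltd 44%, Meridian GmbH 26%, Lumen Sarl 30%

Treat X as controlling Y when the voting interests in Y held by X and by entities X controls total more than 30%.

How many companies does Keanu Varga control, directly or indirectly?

4

Keanu holds 55% of Arbor, so Keanu controls Arbor.
Keanu holds 75% of Meridian, so Keanu controls Meridian.
Keanu holds 97% of Northlake, so Keanu controls Northlake.
Northlake and Meridian together hold 44% + 26% = 70% of Juniper, so Keanu controls Juniper.
No other company's threshold is met.
Keanu controls 4 companies.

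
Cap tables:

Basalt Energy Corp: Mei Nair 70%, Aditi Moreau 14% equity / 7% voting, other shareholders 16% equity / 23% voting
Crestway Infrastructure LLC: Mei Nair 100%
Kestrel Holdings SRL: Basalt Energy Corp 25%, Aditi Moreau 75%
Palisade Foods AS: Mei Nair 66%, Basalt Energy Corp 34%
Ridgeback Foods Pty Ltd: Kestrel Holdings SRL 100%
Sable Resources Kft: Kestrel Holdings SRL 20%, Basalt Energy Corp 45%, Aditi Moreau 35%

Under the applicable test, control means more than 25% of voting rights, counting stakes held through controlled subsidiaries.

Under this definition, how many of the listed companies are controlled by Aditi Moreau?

Aditi holds 75% of Kestrel, so Aditi controls Kestrel.
Kestrel holds 100% of Ridgeback, so Aditi controls Ridgeback.
Kestrel and Aditi together hold 20% + 35% = 55% of Sable, so Aditi controls Sable.
No other company's threshold is met.
Aditi controls 3 companies.

3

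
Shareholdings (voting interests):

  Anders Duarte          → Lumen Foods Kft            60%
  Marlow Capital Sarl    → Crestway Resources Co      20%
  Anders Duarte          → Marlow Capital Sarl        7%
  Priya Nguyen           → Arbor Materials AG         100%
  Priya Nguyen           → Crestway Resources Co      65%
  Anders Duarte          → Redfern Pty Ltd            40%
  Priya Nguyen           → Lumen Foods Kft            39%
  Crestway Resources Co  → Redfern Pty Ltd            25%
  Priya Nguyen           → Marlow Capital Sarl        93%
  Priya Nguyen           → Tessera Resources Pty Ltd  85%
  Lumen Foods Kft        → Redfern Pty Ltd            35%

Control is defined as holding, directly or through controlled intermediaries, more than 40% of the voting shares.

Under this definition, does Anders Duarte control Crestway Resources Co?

No

Anders holds 60% of Lumen, so Anders controls Lumen.
Lumen and Anders together hold 35% + 40% = 75% of Redfern, so Anders controls Redfern.
Neither Anders nor any entity Anders controls holds any voting interest in Crestway.
So Anders does not control Crestway.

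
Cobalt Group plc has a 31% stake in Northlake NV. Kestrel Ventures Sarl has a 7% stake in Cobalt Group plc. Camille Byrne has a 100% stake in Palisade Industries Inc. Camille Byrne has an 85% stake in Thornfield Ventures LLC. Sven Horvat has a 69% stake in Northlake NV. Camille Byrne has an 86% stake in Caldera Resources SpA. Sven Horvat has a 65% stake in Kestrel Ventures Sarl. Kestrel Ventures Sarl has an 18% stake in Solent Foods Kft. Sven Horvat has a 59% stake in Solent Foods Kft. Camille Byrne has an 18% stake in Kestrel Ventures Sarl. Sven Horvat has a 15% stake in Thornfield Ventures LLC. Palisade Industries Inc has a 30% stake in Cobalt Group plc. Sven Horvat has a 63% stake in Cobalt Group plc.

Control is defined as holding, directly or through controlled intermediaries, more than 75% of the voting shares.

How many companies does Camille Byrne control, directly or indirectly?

3

Camille holds 100% of Palisade, so Camille controls Palisade.
Camille holds 85% of Thornfield, so Camille controls Thornfield.
Camille holds 86% of Caldera, so Camille controls Caldera.
No other company's threshold is met.
Camille controls 3 companies.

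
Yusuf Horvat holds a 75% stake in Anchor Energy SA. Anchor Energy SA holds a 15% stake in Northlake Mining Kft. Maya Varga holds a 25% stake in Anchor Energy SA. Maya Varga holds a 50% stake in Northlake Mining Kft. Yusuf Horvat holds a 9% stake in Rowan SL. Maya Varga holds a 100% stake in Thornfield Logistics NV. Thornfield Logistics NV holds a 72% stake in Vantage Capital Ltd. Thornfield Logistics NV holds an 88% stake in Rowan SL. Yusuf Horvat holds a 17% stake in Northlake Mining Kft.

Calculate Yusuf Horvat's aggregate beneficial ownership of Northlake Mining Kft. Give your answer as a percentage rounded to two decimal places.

Yusuf reaches Northlake along 2 paths.
Direct stake: 17% = 17%.
Via Anchor: 75% × 15% = 11.25%.
Total: 17% + 11.25% = 28.25%.

28.25%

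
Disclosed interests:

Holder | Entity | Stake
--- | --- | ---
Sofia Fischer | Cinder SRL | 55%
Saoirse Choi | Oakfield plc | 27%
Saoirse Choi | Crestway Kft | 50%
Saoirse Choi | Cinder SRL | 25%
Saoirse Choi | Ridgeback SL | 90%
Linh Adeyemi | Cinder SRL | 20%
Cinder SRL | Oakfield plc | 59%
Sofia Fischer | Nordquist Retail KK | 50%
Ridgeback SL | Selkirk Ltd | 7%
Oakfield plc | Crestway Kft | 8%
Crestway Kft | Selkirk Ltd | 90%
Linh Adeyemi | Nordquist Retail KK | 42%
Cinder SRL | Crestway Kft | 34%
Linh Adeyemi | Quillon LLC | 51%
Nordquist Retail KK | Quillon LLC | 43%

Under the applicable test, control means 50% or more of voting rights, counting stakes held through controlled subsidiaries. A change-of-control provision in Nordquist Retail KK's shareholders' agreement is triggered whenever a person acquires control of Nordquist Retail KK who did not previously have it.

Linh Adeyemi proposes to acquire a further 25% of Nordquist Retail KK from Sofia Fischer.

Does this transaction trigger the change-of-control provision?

The purchase adds only to Linh's holdings (Sofia's stake shrinks), so Linh is the only person who could newly come to control Nordquist.
Linh holds 51% of Quillon, so Linh controls Quillon.
In Nordquist, Linh's side holds only 42%, not ≥ 50%.
So before the transaction, Linh does not control Nordquist.
After the purchase, Linh's direct stake in Nordquist rises to 42% + 25% = 67%, and Sofia's stake falls to 25%.
Linh holds 67% of Nordquist, so Linh controls Nordquist.
Linh did not control Nordquist before and does after, so the clause is triggered.

Yes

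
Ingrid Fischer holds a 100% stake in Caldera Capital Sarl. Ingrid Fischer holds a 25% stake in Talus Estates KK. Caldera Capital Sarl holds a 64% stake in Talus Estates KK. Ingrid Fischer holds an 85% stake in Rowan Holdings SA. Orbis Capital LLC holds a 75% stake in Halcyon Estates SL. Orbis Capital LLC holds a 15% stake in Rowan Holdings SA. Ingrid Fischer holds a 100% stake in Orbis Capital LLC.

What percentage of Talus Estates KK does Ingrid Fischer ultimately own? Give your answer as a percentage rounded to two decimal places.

Ingrid reaches Talus along 2 paths.
Direct stake: 25% = 25%.
Via Caldera: 100% × 64% = 64%.
Total: 25% + 64% = 89%.
Rounded: 89.00%.

89.00%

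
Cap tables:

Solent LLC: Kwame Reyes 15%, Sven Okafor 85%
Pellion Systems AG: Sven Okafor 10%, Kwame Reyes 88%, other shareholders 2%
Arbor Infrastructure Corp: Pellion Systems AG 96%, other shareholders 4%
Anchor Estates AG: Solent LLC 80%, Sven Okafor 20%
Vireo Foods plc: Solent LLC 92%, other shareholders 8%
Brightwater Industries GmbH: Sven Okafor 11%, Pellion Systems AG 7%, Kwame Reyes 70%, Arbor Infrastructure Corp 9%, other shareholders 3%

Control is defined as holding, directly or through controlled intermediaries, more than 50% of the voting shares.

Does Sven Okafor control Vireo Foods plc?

Yes

Sven holds 85% of Solent, so Sven controls Solent.
Solent holds 92% of Vireo, so Sven controls Vireo.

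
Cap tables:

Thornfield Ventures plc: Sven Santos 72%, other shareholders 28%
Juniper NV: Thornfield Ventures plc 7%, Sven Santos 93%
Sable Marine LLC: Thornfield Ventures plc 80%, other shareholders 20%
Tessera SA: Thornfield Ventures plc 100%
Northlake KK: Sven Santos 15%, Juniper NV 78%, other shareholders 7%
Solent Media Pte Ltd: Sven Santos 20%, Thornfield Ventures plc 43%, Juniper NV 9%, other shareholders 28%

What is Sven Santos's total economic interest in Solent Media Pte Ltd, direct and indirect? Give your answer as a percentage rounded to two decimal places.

59.78%

Sven reaches Solent along 4 paths.
Direct stake: 20% = 20%.
Via Thornfield: 72% × 43% = 30.96%.
Via Thornfield → Juniper: 72% × 7% × 9% = 0.4536%.
Via Juniper: 93% × 9% = 8.37%.
Total: 20% + 30.96% + 0.4536% + 8.37% = 59.7836%.
Rounded: 59.78%.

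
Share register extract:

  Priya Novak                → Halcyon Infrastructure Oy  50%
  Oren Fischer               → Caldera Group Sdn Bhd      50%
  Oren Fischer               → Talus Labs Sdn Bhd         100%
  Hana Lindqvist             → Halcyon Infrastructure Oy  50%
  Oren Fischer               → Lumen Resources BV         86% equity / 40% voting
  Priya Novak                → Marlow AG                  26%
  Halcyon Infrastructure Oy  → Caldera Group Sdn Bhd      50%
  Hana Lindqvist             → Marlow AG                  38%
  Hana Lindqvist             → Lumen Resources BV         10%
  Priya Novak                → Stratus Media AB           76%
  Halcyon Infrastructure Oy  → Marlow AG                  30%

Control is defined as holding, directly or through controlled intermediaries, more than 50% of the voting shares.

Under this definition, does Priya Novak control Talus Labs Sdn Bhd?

Priya holds 76% of Stratus, so Priya controls Stratus.
Neither Priya nor any entity Priya controls holds any voting interest in Talus.
So Priya does not control Talus.

No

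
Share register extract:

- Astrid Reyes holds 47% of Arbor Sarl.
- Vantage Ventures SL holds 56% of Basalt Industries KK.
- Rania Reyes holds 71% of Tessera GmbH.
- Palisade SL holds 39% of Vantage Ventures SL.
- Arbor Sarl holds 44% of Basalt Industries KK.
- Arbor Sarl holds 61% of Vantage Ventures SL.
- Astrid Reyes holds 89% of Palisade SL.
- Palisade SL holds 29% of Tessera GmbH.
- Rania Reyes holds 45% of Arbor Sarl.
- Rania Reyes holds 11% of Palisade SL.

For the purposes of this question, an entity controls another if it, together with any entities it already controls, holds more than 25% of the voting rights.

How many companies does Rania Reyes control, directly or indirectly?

Rania holds 45% of Arbor, so Rania controls Arbor.
Arbor holds 61% of Vantage, so Rania controls Vantage.
Rania holds 71% of Tessera, so Rania controls Tessera.
Vantage and Arbor together hold 56% + 44% = 100% of Basalt, so Rania controls Basalt.
No other company's threshold is met.
Rania controls 4 companies.

4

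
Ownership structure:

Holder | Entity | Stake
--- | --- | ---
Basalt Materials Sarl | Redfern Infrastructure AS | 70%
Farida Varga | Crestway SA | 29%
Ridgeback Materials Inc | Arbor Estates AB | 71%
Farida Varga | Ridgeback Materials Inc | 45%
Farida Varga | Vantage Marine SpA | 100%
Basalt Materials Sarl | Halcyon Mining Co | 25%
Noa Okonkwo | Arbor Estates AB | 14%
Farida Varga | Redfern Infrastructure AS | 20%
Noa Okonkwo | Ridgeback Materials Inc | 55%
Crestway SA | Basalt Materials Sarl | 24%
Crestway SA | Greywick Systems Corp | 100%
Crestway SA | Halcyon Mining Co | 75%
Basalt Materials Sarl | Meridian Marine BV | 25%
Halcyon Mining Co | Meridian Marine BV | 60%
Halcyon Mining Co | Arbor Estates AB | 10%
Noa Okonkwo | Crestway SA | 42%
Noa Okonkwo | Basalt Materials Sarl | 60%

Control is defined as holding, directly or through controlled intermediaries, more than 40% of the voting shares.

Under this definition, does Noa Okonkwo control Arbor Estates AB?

Noa holds 42% of Crestway, so Noa controls Crestway.
Noa and Crestway together hold 60% + 24% = 84% of Basalt, so Noa controls Basalt.
Crestway and Basalt together hold 75% + 25% = 100% of Halcyon, so Noa controls Halcyon.
Noa holds 55% of Ridgeback, so Noa controls Ridgeback.
Ridgeback and Halcyon and Noa together hold 71% + 10% + 14% = 95% of Arbor, so Noa controls Arbor.

Yes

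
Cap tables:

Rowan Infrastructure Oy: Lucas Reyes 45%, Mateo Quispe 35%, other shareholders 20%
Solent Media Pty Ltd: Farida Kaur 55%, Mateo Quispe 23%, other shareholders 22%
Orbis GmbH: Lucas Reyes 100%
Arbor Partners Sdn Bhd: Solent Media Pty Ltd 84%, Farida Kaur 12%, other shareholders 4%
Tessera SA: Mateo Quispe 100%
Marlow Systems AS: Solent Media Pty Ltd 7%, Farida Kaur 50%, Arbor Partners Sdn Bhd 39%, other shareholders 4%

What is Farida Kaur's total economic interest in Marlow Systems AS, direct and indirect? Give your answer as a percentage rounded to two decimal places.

76.55%

Farida reaches Marlow along 4 paths.
Via Solent: 55% × 7% = 3.85%.
Direct stake: 50% = 50%.
Via Solent → Arbor: 55% × 84% × 39% = 18.018%.
Via Arbor: 12% × 39% = 4.68%.
Total: 3.85% + 50% + 18.018% + 4.68% = 76.548%.
Rounded: 76.55%.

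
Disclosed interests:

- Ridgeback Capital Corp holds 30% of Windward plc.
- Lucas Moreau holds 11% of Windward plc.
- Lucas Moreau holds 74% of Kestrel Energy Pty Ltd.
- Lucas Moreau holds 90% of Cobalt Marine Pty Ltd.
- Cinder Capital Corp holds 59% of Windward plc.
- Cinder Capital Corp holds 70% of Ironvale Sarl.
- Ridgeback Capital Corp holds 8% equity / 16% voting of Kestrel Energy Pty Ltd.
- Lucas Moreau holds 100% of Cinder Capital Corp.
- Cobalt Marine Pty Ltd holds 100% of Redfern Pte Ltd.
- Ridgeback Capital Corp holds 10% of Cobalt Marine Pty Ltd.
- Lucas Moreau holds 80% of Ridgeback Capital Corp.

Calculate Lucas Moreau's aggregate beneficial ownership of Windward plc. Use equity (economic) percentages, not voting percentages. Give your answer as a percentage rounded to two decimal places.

Lucas reaches Windward along 3 paths.
Direct stake: 11% = 11%.
Via Ridgeback: 80% × 30% = 24%.
Via Cinder: 100% × 59% = 59%.
Total: 11% + 24% + 59% = 94%.
Rounded: 94.00%.

94.00%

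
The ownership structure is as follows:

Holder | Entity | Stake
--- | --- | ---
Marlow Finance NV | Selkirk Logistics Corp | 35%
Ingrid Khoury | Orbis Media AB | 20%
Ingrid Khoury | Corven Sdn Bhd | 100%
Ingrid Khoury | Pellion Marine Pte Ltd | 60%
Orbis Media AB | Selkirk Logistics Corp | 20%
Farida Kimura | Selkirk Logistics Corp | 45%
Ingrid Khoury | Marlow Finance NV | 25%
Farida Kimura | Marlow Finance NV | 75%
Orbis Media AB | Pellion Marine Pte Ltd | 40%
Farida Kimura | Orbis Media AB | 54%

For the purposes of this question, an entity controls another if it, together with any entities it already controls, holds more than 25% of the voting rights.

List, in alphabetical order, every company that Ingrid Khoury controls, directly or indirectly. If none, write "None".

Ingrid holds 100% of Corven, so Ingrid controls Corven.
Ingrid holds 60% of Pellion, so Ingrid controls Pellion.
No other company's threshold is met.

Corven Sdn Bhd, Pellion Marine Pte Ltd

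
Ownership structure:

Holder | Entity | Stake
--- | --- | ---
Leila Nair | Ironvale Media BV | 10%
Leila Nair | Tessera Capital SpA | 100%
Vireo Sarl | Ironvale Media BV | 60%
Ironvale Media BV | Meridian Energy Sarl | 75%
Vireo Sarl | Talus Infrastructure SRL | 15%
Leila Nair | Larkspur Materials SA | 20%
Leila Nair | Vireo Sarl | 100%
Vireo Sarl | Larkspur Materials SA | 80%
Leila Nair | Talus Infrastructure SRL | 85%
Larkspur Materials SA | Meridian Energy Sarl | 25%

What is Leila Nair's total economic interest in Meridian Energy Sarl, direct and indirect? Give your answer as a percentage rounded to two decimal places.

Leila reaches Meridian along 4 paths.
Via Vireo → Ironvale: 100% × 60% × 75% = 45%.
Via Ironvale: 10% × 75% = 7.5%.
Via Vireo → Larkspur: 100% × 80% × 25% = 20%.
Via Larkspur: 20% × 25% = 5%.
Total: 45% + 7.5% + 20% + 5% = 77.5%.
Rounded: 77.50%.

77.50%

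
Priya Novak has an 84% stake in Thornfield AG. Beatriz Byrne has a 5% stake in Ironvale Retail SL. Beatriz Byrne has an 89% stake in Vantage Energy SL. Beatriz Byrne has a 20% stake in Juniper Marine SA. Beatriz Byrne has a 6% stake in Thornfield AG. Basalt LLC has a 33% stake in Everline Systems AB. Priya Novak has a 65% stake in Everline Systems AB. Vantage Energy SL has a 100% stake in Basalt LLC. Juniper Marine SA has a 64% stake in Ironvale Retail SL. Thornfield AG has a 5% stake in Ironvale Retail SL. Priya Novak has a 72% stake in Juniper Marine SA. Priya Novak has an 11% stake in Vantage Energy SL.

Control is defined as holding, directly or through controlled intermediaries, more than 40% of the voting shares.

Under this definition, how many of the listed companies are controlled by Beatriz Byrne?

Beatriz holds 89% of Vantage, so Beatriz controls Vantage.
Vantage holds 100% of Basalt, so Beatriz controls Basalt.
No other company's threshold is met.
Beatriz controls 2 companies.

2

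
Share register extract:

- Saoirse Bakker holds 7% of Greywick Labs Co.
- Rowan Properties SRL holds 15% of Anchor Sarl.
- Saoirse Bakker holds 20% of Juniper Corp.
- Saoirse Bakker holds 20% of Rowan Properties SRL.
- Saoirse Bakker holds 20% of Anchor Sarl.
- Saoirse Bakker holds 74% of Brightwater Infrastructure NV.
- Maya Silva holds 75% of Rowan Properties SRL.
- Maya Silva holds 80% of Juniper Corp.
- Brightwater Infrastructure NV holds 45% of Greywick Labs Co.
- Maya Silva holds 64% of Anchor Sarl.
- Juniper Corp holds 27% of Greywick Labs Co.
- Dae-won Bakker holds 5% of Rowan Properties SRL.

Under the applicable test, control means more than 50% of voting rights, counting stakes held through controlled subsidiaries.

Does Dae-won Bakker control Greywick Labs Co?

No

Dae-won's largest direct stake is 5% in Rowan, which does not meet the threshold, so Dae-won controls no company.
Neither Dae-won nor any entity Dae-won controls holds any voting interest in Greywick.
So Dae-won does not control Greywick.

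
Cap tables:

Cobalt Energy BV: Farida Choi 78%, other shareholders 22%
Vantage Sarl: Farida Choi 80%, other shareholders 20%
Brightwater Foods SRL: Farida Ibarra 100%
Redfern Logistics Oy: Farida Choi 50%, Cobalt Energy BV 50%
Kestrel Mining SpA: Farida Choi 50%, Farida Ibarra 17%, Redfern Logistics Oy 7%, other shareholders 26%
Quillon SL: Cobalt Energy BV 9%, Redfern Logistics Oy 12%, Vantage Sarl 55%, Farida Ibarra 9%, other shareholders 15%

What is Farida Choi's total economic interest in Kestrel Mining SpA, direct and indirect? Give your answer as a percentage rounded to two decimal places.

56.23%

Farida Choi reaches Kestrel along 3 paths.
Direct stake: 50% = 50%.
Via Redfern: 50% × 7% = 3.5%.
Via Cobalt → Redfern: 78% × 50% × 7% = 2.73%.
Total: 50% + 3.5% + 2.73% = 56.23%.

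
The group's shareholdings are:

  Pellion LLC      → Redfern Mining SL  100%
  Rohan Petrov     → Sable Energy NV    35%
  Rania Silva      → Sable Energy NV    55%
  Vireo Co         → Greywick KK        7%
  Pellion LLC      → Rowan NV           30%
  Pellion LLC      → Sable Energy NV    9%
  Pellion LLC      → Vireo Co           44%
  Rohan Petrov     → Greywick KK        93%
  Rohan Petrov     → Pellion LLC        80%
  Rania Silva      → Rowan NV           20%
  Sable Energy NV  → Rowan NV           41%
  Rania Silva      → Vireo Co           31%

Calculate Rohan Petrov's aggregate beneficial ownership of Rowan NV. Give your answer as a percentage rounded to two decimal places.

41.30%

Rohan reaches Rowan along 3 paths.
Via Pellion: 80% × 30% = 24%.
Via Pellion → Sable: 80% × 9% × 41% = 2.952%.
Via Sable: 35% × 41% = 14.35%.
Total: 24% + 2.952% + 14.35% = 41.302%.
Rounded: 41.30%.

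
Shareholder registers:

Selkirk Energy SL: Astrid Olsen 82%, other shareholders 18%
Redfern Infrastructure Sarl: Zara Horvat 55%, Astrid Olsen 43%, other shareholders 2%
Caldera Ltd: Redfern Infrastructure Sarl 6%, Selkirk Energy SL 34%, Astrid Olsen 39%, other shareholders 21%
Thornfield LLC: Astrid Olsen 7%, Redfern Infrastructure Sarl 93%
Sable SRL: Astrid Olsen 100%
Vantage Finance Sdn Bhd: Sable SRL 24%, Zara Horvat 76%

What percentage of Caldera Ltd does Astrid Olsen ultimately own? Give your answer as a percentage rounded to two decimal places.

Astrid reaches Caldera along 3 paths.
Via Redfern: 43% × 6% = 2.58%.
Via Selkirk: 82% × 34% = 27.88%.
Direct stake: 39% = 39%.
Total: 2.58% + 27.88% + 39% = 69.46%.

69.46%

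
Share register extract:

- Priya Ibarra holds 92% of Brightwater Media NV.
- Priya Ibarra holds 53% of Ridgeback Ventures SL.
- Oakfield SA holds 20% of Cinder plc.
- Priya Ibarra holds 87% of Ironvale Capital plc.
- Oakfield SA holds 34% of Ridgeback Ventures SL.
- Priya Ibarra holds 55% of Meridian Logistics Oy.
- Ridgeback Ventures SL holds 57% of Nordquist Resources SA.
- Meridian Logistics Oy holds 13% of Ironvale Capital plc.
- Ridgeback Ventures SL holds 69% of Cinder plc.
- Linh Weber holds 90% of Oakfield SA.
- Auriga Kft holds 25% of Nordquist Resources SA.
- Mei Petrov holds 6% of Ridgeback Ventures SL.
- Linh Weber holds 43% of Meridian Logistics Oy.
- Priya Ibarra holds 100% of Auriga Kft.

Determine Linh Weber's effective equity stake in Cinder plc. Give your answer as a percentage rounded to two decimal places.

Linh reaches Cinder along 2 paths.
Via Oakfield → Ridgeback: 90% × 34% × 69% = 21.114%.
Via Oakfield: 90% × 20% = 18%.
Total: 21.114% + 18% = 39.114%.
Rounded: 39.11%.

39.11%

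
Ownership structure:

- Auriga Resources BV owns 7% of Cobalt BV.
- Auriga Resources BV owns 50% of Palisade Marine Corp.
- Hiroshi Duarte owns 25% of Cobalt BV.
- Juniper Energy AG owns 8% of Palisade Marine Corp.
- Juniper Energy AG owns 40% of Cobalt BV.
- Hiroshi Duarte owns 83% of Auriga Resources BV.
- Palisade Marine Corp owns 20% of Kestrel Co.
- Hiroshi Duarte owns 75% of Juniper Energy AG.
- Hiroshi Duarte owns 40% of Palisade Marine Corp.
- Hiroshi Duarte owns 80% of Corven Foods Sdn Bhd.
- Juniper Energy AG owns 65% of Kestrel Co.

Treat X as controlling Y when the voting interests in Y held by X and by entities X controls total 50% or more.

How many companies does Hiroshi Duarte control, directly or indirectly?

6

Hiroshi holds 83% of Auriga, so Hiroshi controls Auriga.
Hiroshi holds 75% of Juniper, so Hiroshi controls Juniper.
Hiroshi and Juniper and Auriga together hold 40% + 8% + 50% = 98% of Palisade, so Hiroshi controls Palisade.
Auriga and Hiroshi and Juniper together hold 7% + 25% + 40% = 72% of Cobalt, so Hiroshi controls Cobalt.
Hiroshi holds 80% of Corven, so Hiroshi controls Corven.
Palisade and Juniper together hold 20% + 65% = 85% of Kestrel, so Hiroshi controls Kestrel.
Hiroshi controls 6 companies.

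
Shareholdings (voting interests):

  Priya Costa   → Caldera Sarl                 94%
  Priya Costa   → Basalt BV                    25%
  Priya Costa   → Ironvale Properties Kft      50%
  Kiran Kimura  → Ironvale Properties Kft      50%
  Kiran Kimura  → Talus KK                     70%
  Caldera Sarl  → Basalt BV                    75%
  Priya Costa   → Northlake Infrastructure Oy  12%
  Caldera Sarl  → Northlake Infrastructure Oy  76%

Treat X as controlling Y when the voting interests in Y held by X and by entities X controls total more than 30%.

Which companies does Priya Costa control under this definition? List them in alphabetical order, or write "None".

Priya holds 50% of Ironvale, so Priya controls Ironvale.
Priya holds 94% of Caldera, so Priya controls Caldera.
Caldera and Priya together hold 76% + 12% = 88% of Northlake, so Priya controls Northlake.
Priya and Caldera together hold 25% + 75% = 100% of Basalt, so Priya controls Basalt.
No other company's threshold is met.

Basalt BV, Caldera Sarl, Ironvale Properties Kft, Northlake Infrastructure Oy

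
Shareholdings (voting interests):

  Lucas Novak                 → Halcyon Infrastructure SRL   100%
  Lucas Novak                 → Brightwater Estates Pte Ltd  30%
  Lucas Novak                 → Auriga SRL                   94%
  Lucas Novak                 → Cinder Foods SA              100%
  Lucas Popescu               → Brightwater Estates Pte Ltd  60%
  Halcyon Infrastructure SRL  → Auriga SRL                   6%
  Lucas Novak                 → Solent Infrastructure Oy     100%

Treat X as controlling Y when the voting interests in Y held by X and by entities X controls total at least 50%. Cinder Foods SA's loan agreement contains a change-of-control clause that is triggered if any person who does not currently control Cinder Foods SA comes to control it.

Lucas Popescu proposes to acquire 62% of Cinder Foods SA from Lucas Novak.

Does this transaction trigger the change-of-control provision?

The purchase adds only to Lucas Popescu's holdings (Lucas Novak's stake shrinks), so Lucas Popescu is the only person who could newly come to control Cinder.
Lucas Popescu holds 60% of Brightwater, so Lucas Popescu controls Brightwater.
Neither Lucas Popescu nor any entity Lucas Popescu controls holds any voting interest in Cinder.
So before the transaction, Lucas Popescu does not control Cinder.
After the purchase, Lucas Popescu holds 62% of Cinder directly, and Lucas Novak's stake falls to 38%.
Lucas Popescu holds 62% of Cinder, so Lucas Popescu controls Cinder.
Lucas Popescu did not control Cinder before and does after, so the clause is triggered.

Yes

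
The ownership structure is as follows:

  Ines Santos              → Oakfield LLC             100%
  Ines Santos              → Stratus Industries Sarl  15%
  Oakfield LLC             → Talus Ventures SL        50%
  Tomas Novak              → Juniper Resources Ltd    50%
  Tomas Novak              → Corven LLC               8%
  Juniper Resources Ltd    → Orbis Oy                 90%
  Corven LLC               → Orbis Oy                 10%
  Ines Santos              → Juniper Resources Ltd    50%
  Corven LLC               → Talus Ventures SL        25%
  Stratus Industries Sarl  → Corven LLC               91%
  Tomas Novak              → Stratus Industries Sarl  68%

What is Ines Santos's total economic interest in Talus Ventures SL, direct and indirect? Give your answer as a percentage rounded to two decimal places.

Ines reaches Talus along 2 paths.
Via Stratus → Corven: 15% × 91% × 25% = 3.4125%.
Via Oakfield: 100% × 50% = 50%.
Total: 3.4125% + 50% = 53.4125%.
Rounded: 53.41%.

53.41%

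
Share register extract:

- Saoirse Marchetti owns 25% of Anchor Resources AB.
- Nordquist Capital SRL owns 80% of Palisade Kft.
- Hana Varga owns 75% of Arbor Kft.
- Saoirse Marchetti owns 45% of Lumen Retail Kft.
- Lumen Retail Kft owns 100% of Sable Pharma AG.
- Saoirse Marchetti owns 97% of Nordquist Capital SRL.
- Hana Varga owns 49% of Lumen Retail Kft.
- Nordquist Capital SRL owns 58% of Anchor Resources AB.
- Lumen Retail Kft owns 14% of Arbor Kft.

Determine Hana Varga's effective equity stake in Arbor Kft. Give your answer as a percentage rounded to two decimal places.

Hana reaches Arbor along 2 paths.
Direct stake: 75% = 75%.
Via Lumen: 49% × 14% = 6.86%.
Total: 75% + 6.86% = 81.86%.

81.86%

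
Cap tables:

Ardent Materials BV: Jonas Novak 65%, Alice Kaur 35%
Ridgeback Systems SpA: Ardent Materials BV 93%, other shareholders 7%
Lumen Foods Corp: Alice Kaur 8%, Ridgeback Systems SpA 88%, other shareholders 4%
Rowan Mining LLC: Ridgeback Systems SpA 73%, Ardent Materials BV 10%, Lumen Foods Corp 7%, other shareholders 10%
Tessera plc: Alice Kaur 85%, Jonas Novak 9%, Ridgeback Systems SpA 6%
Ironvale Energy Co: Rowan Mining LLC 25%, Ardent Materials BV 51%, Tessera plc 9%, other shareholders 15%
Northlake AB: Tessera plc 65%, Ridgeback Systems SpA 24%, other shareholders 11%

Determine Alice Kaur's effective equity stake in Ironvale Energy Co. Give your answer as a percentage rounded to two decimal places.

Alice reaches Ironvale along 7 paths.
Via Ardent → Ridgeback → Rowan: 35% × 93% × 73% × 25% = 5.940375%.
Via Ardent → Rowan: 35% × 10% × 25% = 0.875%.
Via Lumen → Rowan: 8% × 7% × 25% = 0.14%.
Via Ardent → Ridgeback → Lumen → Rowan: 35% × 93% × 88% × 7% × 25% = 0.50127%.
Via Ardent: 35% × 51% = 17.85%.
Via Tessera: 85% × 9% = 7.65%.
Via Ardent → Ridgeback → Tessera: 35% × 93% × 6% × 9% = 0.17577%.
Total: 5.940375% + 0.875% + 0.14% + 0.50127% + 17.85% + 7.65% + 0.17577% = 33.132415%.
Rounded: 33.13%.

33.13%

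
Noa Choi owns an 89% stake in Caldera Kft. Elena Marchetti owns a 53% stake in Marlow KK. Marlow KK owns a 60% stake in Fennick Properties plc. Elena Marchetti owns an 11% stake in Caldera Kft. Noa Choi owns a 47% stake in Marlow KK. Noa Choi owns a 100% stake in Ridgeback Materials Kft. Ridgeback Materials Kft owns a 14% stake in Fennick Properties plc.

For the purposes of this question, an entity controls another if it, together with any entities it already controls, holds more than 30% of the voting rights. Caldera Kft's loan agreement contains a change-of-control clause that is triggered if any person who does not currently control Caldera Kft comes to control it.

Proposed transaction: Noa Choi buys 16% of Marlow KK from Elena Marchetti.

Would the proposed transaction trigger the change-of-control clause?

The purchase adds only to Noa's holdings (Elena's stake shrinks), so Noa is the only person who could newly come to control Caldera.
Noa holds 89% of Caldera, so Noa controls Caldera.
So Noa already controls Caldera before the transaction.
After the purchase, Noa's direct stake in Marlow rises to 47% + 16% = 63%, and Elena's stake falls to 37%.
Noa controlled Caldera already, so this is not a new person acquiring control; every other person's position is unchanged or reduced.
No new person acquires control, so the clause is not triggered.

No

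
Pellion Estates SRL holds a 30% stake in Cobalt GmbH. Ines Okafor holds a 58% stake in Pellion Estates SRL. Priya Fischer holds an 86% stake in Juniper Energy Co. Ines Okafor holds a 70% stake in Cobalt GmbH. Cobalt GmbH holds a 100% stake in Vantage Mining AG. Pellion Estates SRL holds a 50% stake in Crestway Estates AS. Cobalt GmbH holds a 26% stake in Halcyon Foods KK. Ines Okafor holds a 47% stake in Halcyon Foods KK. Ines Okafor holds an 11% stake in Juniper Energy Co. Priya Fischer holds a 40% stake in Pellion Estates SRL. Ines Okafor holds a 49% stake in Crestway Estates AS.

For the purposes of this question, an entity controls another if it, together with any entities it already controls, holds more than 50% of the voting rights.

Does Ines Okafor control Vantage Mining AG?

Ines holds 58% of Pellion, so Ines controls Pellion.
Pellion and Ines together hold 30% + 70% = 100% of Cobalt, so Ines controls Cobalt.
Cobalt holds 100% of Vantage, so Ines controls Vantage.

Yes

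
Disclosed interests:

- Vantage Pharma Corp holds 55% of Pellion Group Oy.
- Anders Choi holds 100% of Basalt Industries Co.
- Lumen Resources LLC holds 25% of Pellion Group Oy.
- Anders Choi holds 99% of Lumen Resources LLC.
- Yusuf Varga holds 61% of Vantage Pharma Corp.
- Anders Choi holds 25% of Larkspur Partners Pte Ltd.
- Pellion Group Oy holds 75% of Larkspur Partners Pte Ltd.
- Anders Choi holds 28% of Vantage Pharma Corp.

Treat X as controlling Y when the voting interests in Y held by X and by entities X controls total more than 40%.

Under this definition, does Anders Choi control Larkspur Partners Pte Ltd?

No

Anders holds 99% of Lumen, so Anders controls Lumen.
Anders holds 100% of Basalt, so Anders controls Basalt.
In Larkspur, Anders's side holds only 25%, not > 40%.
So Anders does not control Larkspur.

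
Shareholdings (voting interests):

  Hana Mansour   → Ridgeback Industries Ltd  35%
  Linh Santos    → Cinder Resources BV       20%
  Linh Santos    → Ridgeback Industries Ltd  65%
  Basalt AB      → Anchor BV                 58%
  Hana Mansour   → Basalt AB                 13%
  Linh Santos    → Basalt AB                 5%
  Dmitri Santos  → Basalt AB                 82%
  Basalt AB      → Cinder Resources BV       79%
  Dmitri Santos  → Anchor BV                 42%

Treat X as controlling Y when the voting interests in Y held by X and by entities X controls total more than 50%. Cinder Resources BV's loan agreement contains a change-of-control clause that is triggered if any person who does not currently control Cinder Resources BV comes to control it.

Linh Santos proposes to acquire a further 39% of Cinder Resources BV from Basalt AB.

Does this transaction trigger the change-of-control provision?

Yes

The purchase adds only to Linh's holdings (Basalt's stake shrinks), so Linh is the only person who could newly come to control Cinder.
Linh holds 65% of Ridgeback, so Linh controls Ridgeback.
In Cinder, Linh's side holds only 20%, not > 50%.
So before the transaction, Linh does not control Cinder.
After the purchase, Linh's direct stake in Cinder rises to 20% + 39% = 59%, and Basalt's stake falls to 40%.
Linh holds 59% of Cinder, so Linh controls Cinder.
Linh did not control Cinder before and does after, so the clause is triggered.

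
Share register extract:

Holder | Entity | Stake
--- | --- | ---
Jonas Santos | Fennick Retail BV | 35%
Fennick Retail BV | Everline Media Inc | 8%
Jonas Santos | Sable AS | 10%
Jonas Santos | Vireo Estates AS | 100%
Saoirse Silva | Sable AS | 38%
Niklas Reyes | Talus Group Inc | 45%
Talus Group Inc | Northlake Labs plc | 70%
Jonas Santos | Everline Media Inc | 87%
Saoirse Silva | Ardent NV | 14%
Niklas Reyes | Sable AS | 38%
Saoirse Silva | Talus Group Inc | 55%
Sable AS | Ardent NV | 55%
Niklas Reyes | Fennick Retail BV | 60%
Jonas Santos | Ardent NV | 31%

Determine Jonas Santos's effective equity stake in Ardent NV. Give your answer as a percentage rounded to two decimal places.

36.50%

Jonas reaches Ardent along 2 paths.
Via Sable: 10% × 55% = 5.5%.
Direct stake: 31% = 31%.
Total: 5.5% + 31% = 36.5%.
Rounded: 36.50%.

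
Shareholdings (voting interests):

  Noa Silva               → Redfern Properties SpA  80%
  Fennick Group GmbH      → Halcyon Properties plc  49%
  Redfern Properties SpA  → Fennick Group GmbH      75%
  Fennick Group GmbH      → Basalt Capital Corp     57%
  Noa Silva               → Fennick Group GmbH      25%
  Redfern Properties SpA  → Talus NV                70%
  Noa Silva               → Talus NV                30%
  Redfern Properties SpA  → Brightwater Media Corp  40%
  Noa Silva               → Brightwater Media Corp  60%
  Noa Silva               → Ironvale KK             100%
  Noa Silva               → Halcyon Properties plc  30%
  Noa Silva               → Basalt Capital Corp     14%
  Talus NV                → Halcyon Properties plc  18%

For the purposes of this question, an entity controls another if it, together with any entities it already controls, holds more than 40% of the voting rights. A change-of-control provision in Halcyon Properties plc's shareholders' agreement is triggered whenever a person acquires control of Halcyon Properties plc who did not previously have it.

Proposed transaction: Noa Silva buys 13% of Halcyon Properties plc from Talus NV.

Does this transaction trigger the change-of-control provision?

No

The purchase adds only to Noa's holdings (Talus's stake shrinks), so Noa is the only person who could newly come to control Halcyon.
Noa holds 80% of Redfern, so Noa controls Redfern.
Redfern and Noa together hold 70% + 30% = 100% of Talus, so Noa controls Talus.
Noa and Redfern together hold 25% + 75% = 100% of Fennick, so Noa controls Fennick.
Fennick and Noa and Talus together hold 49% + 30% + 18% = 97% of Halcyon, so Noa controls Halcyon.
So Noa already controls Halcyon before the transaction.
After the purchase, Noa's direct stake in Halcyon rises to 30% + 13% = 43%, and Talus's stake falls to 5%.
Noa controlled Halcyon already, so this is not a new person acquiring control; every other person's position is unchanged or reduced.
No new person acquires control, so the clause is not triggered.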